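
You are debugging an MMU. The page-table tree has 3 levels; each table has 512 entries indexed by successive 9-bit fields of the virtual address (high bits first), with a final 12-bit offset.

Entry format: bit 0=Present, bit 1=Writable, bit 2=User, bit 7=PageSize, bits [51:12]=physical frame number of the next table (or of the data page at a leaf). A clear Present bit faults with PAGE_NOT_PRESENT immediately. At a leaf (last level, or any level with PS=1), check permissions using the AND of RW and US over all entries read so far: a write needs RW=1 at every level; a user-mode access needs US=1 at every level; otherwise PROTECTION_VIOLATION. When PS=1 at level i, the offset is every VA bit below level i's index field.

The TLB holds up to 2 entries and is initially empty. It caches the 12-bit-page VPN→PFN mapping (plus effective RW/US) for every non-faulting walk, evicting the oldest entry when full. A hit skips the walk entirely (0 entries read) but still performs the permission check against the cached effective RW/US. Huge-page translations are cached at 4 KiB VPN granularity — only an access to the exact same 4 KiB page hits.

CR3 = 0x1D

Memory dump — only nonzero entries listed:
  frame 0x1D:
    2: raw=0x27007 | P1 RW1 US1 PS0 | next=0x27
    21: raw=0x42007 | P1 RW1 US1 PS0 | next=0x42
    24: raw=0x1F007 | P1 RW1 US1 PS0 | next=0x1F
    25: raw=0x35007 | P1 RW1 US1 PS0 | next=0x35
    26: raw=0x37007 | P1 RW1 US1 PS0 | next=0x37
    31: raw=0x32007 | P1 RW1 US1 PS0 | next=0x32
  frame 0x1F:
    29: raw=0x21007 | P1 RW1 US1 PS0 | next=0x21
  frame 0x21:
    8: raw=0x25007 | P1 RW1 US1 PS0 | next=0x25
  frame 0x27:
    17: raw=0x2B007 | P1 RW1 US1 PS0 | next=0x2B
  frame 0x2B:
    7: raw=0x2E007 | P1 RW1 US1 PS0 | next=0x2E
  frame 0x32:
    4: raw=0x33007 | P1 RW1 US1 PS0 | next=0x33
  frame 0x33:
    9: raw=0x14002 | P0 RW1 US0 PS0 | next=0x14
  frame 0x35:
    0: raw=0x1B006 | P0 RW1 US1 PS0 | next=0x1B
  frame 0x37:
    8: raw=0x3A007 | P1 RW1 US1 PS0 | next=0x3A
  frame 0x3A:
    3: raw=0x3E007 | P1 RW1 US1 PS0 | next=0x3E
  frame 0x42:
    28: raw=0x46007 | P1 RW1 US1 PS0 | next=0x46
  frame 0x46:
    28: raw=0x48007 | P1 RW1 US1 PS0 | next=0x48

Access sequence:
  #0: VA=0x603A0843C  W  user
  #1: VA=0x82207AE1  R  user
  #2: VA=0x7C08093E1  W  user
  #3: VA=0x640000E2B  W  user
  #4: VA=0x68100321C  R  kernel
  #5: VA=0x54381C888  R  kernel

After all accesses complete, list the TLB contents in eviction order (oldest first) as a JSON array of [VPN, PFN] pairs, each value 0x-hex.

Walk each access:
#0 VA=0x603A0843C (w,user):
  L0: frame=0x1D idx=24 entry=0x1F007 [P=1 RW=1 US=1 PS=0]
  L1: frame=0x1F idx=29 entry=0x21007 [P=1 RW=1 US=1 PS=0]
  L2: frame=0x21 idx=8 entry=0x25007 [P=1 RW=1 US=1 PS=0]
  ✓ 0x2543C  — 3 lookups
#1 VA=0x82207AE1 (r,user):
  L0: frame=0x1D idx=2 entry=0x27007 [P=1 RW=1 US=1 PS=0]
  L1: frame=0x27 idx=17 entry=0x2B007 [P=1 RW=1 US=1 PS=0]
  L2: frame=0x2B idx=7 entry=0x2E007 [P=1 RW=1 US=1 PS=0]
  ✓ 0x2EAE1  — 3 lookups
#2 VA=0x7C08093E1 (w,user):
  L0: frame=0x1D idx=31 entry=0x32007 [P=1 RW=1 US=1 PS=0]
  L1: frame=0x32 idx=4 entry=0x33007 [P=1 RW=1 US=1 PS=0]
  L2: frame=0x33 idx=9 entry=0x14002 [P=0 RW=1 US=0 PS=0]
  ⇒ fault: PAGE_NOT_PRESENT  — 3 lookups
#3 VA=0x640000E2B (w,user):
  L0: frame=0x1D idx=25 entry=0x35007 [P=1 RW=1 US=1 PS=0]
  L1: frame=0x35 idx=0 entry=0x1B006 [P=0 RW=1 US=1 PS=0]
  ⇒ fault: PAGE_NOT_PRESENT  — 2 lookups
#4 VA=0x68100321C (r,kernel):
  L0: frame=0x1D idx=26 entry=0x37007 [P=1 RW=1 US=1 PS=0]
  L1: frame=0x37 idx=8 entry=0x3A007 [P=1 RW=1 US=1 PS=0]
  L2: frame=0x3A idx=3 entry=0x3E007 [P=1 RW=1 US=1 PS=0]
  ✓ 0x3E21C  — 3 lookups
#5 VA=0x54381C888 (r,kernel):
  L0: frame=0x1D idx=21 entry=0x42007 [P=1 RW=1 US=1 PS=0]
  L1: frame=0x42 idx=28 entry=0x46007 [P=1 RW=1 US=1 PS=0]
  L2: frame=0x46 idx=28 entry=0x48007 [P=1 RW=1 US=1 PS=0]
  ✓ 0x48888  — 3 lookups

TLB: [["0x681003", "0x3E"], ["0x54381C", "0x48"]]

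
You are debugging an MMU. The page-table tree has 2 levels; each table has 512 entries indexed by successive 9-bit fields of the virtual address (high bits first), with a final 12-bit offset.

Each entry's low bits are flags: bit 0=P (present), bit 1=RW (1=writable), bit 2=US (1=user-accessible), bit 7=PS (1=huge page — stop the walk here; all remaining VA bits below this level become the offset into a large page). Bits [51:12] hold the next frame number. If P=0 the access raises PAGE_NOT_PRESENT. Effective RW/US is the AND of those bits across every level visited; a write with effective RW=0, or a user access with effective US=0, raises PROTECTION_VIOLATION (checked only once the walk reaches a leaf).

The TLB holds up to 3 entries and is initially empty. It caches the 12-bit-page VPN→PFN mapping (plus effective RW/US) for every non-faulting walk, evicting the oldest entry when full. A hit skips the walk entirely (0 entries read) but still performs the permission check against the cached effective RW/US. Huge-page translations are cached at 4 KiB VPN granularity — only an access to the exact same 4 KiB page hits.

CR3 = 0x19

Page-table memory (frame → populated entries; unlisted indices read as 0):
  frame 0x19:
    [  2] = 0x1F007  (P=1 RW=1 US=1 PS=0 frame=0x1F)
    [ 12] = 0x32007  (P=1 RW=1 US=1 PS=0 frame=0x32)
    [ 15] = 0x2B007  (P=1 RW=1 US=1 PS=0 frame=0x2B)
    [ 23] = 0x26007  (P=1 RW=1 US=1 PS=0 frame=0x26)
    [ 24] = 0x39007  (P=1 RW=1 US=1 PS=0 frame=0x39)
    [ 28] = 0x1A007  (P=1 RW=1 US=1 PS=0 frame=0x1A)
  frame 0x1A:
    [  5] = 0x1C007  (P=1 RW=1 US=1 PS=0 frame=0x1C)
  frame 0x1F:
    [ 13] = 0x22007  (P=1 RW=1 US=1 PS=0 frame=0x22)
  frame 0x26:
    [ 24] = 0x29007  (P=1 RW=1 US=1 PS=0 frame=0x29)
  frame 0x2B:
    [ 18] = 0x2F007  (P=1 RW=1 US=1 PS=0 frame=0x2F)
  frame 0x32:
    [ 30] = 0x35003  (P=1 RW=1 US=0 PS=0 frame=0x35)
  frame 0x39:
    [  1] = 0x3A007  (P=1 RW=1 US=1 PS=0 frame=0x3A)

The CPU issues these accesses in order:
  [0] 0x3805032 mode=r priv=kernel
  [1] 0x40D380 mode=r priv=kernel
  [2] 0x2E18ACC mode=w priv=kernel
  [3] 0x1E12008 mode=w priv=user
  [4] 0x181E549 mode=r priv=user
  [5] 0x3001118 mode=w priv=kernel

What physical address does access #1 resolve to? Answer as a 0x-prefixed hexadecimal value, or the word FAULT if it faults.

Trace:
#0 VA=0x3805032 (r,kernel):
  L0: frame=0x19 idx=28 entry=0x1A007 [P=1 RW=1 US=1 PS=0]
  L1: frame=0x1A idx=5 entry=0x1C007 [P=1 RW=1 US=1 PS=0]
  ⇒ phys 0x1C032  [2 reads]
#1 VA=0x40D380 (r,kernel):
  L0: frame=0x19 idx=2 entry=0x1F007 [P=1 RW=1 US=1 PS=0]
  L1: frame=0x1F idx=13 entry=0x22007 [P=1 RW=1 US=1 PS=0]
  ⇒ phys 0x22380  [2 reads]
#2 VA=0x2E18ACC (w,kernel):
  L0: frame=0x19 idx=23 entry=0x26007 [P=1 RW=1 US=1 PS=0]
  L1: frame=0x26 idx=24 entry=0x29007 [P=1 RW=1 US=1 PS=0]
  ⇒ phys 0x29ACC  [2 reads]
#3 VA=0x1E12008 (w,user):
  L0: frame=0x19 idx=15 entry=0x2B007 [P=1 RW=1 US=1 PS=0]
  L1: frame=0x2B idx=18 entry=0x2F007 [P=1 RW=1 US=1 PS=0]
  ⇒ phys 0x2F008  [2 reads]
#4 VA=0x181E549 (r,user):
  L0: frame=0x19 idx=12 entry=0x32007 [P=1 RW=1 US=1 PS=0]
  L1: frame=0x32 idx=30 entry=0x35003 [P=1 RW=1 US=0 PS=0]
  → PROTECTION_VIOLATION  (2 entries read)
#5 VA=0x3001118 (w,kernel):
  L0: frame=0x19 idx=24 entry=0x39007 [P=1 RW=1 US=1 PS=0]
  L1: frame=0x39 idx=1 entry=0x3A007 [P=1 RW=1 US=1 PS=0]
  ⇒ phys 0x3A118  [2 reads]

Access #1 PA: 0x22380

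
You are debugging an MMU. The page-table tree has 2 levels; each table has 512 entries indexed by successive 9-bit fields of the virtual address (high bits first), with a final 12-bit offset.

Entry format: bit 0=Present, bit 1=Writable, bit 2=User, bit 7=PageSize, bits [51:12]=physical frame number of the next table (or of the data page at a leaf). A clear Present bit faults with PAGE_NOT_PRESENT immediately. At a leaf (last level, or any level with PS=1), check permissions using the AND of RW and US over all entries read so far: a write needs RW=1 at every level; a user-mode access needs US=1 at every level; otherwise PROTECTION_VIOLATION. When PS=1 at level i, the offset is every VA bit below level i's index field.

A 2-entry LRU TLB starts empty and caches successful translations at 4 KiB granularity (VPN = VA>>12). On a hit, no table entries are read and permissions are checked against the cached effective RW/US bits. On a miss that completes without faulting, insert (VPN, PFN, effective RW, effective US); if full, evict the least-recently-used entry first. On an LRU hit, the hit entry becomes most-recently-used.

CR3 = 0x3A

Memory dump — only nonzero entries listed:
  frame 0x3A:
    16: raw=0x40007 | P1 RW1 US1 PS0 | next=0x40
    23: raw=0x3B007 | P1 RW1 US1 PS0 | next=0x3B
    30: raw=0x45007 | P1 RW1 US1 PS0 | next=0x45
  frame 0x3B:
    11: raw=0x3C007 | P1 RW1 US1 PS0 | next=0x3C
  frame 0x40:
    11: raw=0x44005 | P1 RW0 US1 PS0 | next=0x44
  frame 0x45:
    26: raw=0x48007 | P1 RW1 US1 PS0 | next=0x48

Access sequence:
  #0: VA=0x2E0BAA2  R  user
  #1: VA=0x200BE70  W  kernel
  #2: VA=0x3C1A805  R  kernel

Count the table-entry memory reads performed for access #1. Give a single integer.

Per-access translation:
#0 VA=0x2E0BAA2 (r,user):
  L0: frame=0x3A idx=23 entry=0x3B007 [P=1 RW=1 US=1 PS=0]
  L1: frame=0x3B idx=11 entry=0x3C007 [P=1 RW=1 US=1 PS=0]
  → PA=0x3CAA2  (2 entries read)
#1 VA=0x200BE70 (w,kernel):
  L0: frame=0x3A idx=16 entry=0x40007 [P=1 RW=1 US=1 PS=0]
  L1: frame=0x40 idx=11 entry=0x44005 [P=1 RW=0 US=1 PS=0]
  ⇒ fault: PROTECTION_VIOLATION  — 2 lookups
#2 VA=0x3C1A805 (r,kernel):
  L0: frame=0x3A idx=30 entry=0x45007 [P=1 RW=1 US=1 PS=0]
  L1: frame=0x45 idx=26 entry=0x48007 [P=1 RW=1 US=1 PS=0]
  → PA=0x48805  (2 entries read)

Entries read for #1: 2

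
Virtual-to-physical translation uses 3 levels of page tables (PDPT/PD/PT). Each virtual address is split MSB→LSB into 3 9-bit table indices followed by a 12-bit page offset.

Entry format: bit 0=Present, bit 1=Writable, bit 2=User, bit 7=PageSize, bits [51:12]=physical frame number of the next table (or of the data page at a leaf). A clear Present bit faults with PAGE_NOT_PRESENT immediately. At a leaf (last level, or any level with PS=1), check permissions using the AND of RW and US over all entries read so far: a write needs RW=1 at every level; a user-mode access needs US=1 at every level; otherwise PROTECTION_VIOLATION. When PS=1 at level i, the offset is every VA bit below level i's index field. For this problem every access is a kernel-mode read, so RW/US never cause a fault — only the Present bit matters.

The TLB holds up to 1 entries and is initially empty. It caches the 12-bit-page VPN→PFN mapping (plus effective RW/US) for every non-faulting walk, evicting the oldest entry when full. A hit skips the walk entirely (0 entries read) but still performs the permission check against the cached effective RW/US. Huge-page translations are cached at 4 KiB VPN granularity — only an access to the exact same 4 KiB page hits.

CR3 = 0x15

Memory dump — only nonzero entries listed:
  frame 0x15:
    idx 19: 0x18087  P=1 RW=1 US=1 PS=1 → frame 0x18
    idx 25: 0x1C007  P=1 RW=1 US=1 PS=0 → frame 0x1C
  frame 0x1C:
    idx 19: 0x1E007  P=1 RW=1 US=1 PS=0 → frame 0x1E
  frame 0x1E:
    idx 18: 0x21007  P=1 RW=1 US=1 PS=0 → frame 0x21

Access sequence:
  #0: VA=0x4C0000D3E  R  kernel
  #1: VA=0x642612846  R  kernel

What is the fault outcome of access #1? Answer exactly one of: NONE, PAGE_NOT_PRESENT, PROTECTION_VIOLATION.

Trace:
#0 VA=0x4C0000D3E (r,kernel):
  L0: frame=0x15 idx=19 entry=0x18087 [P=1 RW=1 US=1 PS=1]
  → PA=0x18D3E (huge @L0)  (1 entries read)
#1 VA=0x642612846 (r,kernel):
  L0: frame=0x15 idx=25 entry=0x1C007 [P=1 RW=1 US=1 PS=0]
  L1: frame=0x1C idx=19 entry=0x1E007 [P=1 RW=1 US=1 PS=0]
  L2: frame=0x1E idx=18 entry=0x21007 [P=1 RW=1 US=1 PS=0]
  → PA=0x21846  (3 entries read)

Access #1 fault: NONE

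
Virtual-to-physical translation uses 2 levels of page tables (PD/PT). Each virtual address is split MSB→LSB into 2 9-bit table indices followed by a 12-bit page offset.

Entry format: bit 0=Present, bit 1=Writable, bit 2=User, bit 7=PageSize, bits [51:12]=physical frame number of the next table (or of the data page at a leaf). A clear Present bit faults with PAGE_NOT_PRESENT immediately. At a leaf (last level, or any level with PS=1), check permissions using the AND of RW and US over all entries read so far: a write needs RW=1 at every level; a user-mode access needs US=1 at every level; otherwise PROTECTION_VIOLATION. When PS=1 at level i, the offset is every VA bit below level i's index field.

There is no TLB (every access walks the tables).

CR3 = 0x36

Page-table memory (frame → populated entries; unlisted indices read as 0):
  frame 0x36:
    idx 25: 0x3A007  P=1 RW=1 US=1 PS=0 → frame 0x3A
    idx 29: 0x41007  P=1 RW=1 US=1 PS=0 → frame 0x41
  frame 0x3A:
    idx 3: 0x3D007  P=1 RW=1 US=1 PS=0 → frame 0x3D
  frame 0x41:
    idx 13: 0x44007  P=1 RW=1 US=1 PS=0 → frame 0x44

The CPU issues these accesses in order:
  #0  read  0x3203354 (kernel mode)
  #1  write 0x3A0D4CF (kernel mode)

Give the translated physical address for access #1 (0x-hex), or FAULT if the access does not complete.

Per-access translation:
#0 VA=0x3203354 (r,kernel):
  lvl0: tbl 0x36, slot 25 ⇒ 0x3A007 (P1/RW1/US1/PS0)
  lvl1: tbl 0x3A, slot 3 ⇒ 0x3D007 (P1/RW1/US1/PS0)
  ⇒ phys 0x3D354  [2 reads]
#1 VA=0x3A0D4CF (w,kernel):
  lvl0: tbl 0x36, slot 29 ⇒ 0x41007 (P1/RW1/US1/PS0)
  lvl1: tbl 0x41, slot 13 ⇒ 0x44007 (P1/RW1/US1/PS0)
  ⇒ phys 0x444CF  [2 reads]

Access #1 PA: 0x444CF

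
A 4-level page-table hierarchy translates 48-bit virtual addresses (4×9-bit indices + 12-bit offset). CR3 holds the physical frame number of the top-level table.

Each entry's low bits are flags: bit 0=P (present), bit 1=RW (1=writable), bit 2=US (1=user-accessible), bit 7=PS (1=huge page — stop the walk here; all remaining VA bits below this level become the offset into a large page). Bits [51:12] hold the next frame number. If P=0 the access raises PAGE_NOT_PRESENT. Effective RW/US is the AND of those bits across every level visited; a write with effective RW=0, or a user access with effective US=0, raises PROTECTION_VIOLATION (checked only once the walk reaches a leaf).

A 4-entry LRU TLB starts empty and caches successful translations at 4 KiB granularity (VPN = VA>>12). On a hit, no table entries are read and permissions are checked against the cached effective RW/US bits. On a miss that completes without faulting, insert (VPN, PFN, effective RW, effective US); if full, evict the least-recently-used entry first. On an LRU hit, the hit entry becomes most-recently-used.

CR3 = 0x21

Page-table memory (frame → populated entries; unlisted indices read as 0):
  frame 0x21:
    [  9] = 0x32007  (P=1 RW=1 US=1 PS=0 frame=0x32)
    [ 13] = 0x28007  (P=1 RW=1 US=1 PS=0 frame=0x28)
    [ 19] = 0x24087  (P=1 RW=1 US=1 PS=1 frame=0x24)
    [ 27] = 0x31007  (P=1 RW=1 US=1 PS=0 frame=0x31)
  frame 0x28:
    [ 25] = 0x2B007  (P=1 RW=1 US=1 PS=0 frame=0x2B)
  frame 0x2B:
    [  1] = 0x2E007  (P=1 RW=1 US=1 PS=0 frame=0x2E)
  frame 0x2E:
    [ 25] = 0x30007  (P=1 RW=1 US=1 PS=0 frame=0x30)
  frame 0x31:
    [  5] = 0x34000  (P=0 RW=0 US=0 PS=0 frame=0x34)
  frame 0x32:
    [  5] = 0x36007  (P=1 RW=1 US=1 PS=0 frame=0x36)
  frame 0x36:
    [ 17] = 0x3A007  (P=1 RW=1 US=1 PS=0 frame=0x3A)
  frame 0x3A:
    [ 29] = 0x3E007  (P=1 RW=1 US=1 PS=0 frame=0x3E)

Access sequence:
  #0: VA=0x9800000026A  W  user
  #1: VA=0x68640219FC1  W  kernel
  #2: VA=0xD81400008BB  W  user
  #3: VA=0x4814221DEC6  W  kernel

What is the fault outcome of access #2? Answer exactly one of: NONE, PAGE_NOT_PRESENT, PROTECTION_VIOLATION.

Walk each access:
#0 VA=0x9800000026A (w,user):
  L0 @0x21[19] → 0x24087  P=1,RW=1,US=1,PS=1
  ⇒ phys 0x2426A (huge @L0)  [1 reads]
#1 VA=0x68640219FC1 (w,kernel):
  L0 @0x21[13] → 0x28007  P=1,RW=1,US=1,PS=0
  L1 @0x28[25] → 0x2B007  P=1,RW=1,US=1,PS=0
  L2 @0x2B[1] → 0x2E007  P=1,RW=1,US=1,PS=0
  L3 @0x2E[25] → 0x30007  P=1,RW=1,US=1,PS=0
  ⇒ phys 0x30FC1  [4 reads]
#2 VA=0xD81400008BB (w,user):
  L0 @0x21[27] → 0x31007  P=1,RW=1,US=1,PS=0
  L1 @0x31[5] → 0x34000  P=0,RW=0,US=0,PS=0
  ⇒ fault: PAGE_NOT_PRESENT  — 2 lookups
#3 VA=0x4814221DEC6 (w,kernel):
  L0 @0x21[9] → 0x32007  P=1,RW=1,US=1,PS=0
  L1 @0x32[5] → 0x36007  P=1,RW=1,US=1,PS=0
  L2 @0x36[17] → 0x3A007  P=1,RW=1,US=1,PS=0
  L3 @0x3A[29] → 0x3E007  P=1,RW=1,US=1,PS=0
  ⇒ phys 0x3EEC6  [4 reads]

Access #2 fault: PAGE_NOT_PRESENT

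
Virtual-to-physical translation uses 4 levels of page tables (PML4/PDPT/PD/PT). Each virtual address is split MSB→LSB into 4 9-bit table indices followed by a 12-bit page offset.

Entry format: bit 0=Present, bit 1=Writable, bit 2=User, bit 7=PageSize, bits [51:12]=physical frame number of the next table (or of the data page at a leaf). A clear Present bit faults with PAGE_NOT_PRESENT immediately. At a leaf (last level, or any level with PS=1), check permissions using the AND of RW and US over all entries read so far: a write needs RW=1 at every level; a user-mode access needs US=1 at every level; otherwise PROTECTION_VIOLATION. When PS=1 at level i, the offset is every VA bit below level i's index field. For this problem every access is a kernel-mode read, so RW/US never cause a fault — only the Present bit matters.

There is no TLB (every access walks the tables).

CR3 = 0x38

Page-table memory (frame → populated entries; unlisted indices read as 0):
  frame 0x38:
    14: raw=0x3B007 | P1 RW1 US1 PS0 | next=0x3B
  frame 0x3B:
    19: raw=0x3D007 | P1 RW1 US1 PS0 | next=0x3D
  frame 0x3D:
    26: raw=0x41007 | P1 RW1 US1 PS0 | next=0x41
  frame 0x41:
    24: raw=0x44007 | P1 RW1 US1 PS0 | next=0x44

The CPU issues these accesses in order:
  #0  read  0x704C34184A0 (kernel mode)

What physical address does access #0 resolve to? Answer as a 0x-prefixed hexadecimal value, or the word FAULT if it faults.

Per-access translation:
#0 VA=0x704C34184A0 (r,kernel):
  lvl0: tbl 0x38, slot 14 ⇒ 0x3B007 (P1/RW1/US1/PS0)
  lvl1: tbl 0x3B, slot 19 ⇒ 0x3D007 (P1/RW1/US1/PS0)
  lvl2: tbl 0x3D, slot 26 ⇒ 0x41007 (P1/RW1/US1/PS0)
  lvl3: tbl 0x41, slot 24 ⇒ 0x44007 (P1/RW1/US1/PS0)
  ⇒ phys 0x444A0  [4 reads]

Access #0 PA: 0x444A0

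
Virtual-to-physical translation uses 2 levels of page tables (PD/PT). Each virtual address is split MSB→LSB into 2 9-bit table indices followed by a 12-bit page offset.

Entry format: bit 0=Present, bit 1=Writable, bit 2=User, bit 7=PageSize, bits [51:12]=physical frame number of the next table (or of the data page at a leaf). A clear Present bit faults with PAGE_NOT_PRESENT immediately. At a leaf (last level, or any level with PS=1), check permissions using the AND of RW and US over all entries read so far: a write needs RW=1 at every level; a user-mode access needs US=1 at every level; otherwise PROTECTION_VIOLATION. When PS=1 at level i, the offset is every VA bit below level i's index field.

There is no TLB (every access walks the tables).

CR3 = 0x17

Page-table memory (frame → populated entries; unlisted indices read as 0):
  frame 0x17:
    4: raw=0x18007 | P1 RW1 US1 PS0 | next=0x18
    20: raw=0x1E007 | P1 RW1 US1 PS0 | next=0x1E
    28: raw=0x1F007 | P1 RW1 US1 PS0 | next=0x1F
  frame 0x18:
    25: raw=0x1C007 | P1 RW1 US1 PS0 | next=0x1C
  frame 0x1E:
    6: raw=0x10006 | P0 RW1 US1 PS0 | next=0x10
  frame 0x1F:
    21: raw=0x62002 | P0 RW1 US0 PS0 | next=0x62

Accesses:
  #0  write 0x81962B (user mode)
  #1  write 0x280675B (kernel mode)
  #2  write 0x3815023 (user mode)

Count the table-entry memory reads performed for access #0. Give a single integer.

Walk each access:
#0 VA=0x81962B (w,user):
  L0 @0x17[4] → 0x18007  P=1,RW=1,US=1,PS=0
  L1 @0x18[25] → 0x1C007  P=1,RW=1,US=1,PS=0
  ⇒ phys 0x1C62B  [2 reads]
#1 VA=0x280675B (w,kernel):
  L0 @0x17[20] → 0x1E007  P=1,RW=1,US=1,PS=0
  L1 @0x1E[6] → 0x10006  P=0,RW=1,US=1,PS=0
  ⇒ fault: PAGE_NOT_PRESENT  — 2 lookups
#2 VA=0x3815023 (w,user):
  L0 @0x17[28] → 0x1F007  P=1,RW=1,US=1,PS=0
  L1 @0x1F[21] → 0x62002  P=0,RW=1,US=0,PS=0
  ⇒ fault: PAGE_NOT_PRESENT  — 2 lookups

Entries read for #0: 2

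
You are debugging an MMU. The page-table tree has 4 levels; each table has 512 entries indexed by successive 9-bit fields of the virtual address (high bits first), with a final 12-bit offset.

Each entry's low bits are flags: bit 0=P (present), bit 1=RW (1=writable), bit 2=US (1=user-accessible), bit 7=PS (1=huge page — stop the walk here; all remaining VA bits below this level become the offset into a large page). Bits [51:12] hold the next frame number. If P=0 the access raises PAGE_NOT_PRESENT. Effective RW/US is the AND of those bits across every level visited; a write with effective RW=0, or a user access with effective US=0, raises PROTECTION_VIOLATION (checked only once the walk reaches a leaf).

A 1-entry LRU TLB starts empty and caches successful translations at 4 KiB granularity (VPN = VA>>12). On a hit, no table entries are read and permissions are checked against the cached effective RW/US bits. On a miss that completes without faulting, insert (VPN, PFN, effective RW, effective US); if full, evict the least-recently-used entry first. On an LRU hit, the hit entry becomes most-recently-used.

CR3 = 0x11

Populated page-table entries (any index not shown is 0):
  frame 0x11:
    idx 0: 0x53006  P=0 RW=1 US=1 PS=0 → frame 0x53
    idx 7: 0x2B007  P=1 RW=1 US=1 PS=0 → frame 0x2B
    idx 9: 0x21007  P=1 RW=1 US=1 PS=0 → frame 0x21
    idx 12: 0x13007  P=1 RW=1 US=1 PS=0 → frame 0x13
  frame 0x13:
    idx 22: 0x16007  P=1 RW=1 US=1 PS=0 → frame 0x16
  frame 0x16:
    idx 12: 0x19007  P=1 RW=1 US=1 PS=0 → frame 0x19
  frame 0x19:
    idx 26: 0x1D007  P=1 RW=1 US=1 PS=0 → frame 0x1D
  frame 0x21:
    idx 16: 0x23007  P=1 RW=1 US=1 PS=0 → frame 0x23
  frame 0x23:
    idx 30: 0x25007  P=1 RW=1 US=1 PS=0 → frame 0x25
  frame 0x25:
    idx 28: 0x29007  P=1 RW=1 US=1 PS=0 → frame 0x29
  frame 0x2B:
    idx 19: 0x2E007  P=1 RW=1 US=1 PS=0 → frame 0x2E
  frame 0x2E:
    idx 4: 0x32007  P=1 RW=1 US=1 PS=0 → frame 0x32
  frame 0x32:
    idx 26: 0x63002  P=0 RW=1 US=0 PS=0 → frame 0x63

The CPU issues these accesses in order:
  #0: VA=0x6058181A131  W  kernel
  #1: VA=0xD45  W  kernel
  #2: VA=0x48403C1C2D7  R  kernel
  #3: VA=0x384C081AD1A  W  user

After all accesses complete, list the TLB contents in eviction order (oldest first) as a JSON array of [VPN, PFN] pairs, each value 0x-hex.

Walk each access:
#0 VA=0x6058181A131 (w,kernel):
  L0 @0x11[12] → 0x13007  P=1,RW=1,US=1,PS=0
  L1 @0x13[22] → 0x16007  P=1,RW=1,US=1,PS=0
  L2 @0x16[12] → 0x19007  P=1,RW=1,US=1,PS=0
  L3 @0x19[26] → 0x1D007  P=1,RW=1,US=1,PS=0
  ✓ 0x1D131  — 4 lookups
#1 VA=0xD45 (w,kernel):
  L0 @0x11[0] → 0x53006  P=0,RW=1,US=1,PS=0
  → PAGE_NOT_PRESENT  (1 entries read)
#2 VA=0x48403C1C2D7 (r,kernel):
  L0 @0x11[9] → 0x21007  P=1,RW=1,US=1,PS=0
  L1 @0x21[16] → 0x23007  P=1,RW=1,US=1,PS=0
  L2 @0x23[30] → 0x25007  P=1,RW=1,US=1,PS=0
  L3 @0x25[28] → 0x29007  P=1,RW=1,US=1,PS=0
  ✓ 0x292D7  — 4 lookups
#3 VA=0x384C081AD1A (w,user):
  L0 @0x11[7] → 0x2B007  P=1,RW=1,US=1,PS=0
  L1 @0x2B[19] → 0x2E007  P=1,RW=1,US=1,PS=0
  L2 @0x2E[4] → 0x32007  P=1,RW=1,US=1,PS=0
  L3 @0x32[26] → 0x63002  P=0,RW=1,US=0,PS=0
  → PAGE_NOT_PRESENT  (4 entries read)

TLB: [["0x48403C1C", "0x29"]]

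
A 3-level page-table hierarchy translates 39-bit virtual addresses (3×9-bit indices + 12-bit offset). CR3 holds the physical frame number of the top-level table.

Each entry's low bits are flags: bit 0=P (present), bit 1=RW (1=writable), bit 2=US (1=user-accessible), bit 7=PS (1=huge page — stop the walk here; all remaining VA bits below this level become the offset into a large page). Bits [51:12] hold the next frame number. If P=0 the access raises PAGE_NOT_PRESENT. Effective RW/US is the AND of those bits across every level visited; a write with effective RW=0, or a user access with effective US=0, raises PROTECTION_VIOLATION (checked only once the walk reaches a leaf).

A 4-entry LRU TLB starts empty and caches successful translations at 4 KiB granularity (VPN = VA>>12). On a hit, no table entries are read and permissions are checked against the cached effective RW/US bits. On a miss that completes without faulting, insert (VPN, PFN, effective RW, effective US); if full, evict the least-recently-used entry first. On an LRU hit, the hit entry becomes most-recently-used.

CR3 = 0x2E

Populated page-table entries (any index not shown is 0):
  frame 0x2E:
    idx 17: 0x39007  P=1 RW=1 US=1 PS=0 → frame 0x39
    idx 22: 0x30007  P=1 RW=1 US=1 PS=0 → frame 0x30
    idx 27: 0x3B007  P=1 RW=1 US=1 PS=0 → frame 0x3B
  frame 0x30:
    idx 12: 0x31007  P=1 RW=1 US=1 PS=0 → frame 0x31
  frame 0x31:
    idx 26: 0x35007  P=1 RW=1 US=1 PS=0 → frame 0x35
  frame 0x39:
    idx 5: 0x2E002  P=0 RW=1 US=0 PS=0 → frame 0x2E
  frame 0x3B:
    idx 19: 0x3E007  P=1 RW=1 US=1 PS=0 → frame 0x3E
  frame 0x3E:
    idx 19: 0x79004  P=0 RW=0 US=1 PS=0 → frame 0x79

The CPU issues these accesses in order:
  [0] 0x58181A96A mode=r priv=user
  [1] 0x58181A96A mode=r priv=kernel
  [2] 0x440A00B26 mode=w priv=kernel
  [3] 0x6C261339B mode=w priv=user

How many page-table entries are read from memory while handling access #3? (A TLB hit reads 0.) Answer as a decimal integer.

Per-access translation:
#0 VA=0x58181A96A (r,user):
  L0: frame=0x2E idx=22 entry=0x30007 [P=1 RW=1 US=1 PS=0]
  L1: frame=0x30 idx=12 entry=0x31007 [P=1 RW=1 US=1 PS=0]
  L2: frame=0x31 idx=26 entry=0x35007 [P=1 RW=1 US=1 PS=0]
  → PA=0x3596A  (3 entries read)
#1 VA=0x58181A96A (r,kernel):
  TLB hit vpn=0x58181A → PA=0x3596A
#2 VA=0x440A00B26 (w,kernel):
  L0: frame=0x2E idx=17 entry=0x39007 [P=1 RW=1 US=1 PS=0]
  L1: frame=0x39 idx=5 entry=0x2E002 [P=0 RW=1 US=0 PS=0]
  ⇒ fault: PAGE_NOT_PRESENT  — 2 lookups
#3 VA=0x6C261339B (w,user):
  L0: frame=0x2E idx=27 entry=0x3B007 [P=1 RW=1 US=1 PS=0]
  L1: frame=0x3B idx=19 entry=0x3E007 [P=1 RW=1 US=1 PS=0]
  L2: frame=0x3E idx=19 entry=0x79004 [P=0 RW=0 US=1 PS=0]
  ⇒ fault: PAGE_NOT_PRESENT  — 3 lookups

Entries read for #3: 3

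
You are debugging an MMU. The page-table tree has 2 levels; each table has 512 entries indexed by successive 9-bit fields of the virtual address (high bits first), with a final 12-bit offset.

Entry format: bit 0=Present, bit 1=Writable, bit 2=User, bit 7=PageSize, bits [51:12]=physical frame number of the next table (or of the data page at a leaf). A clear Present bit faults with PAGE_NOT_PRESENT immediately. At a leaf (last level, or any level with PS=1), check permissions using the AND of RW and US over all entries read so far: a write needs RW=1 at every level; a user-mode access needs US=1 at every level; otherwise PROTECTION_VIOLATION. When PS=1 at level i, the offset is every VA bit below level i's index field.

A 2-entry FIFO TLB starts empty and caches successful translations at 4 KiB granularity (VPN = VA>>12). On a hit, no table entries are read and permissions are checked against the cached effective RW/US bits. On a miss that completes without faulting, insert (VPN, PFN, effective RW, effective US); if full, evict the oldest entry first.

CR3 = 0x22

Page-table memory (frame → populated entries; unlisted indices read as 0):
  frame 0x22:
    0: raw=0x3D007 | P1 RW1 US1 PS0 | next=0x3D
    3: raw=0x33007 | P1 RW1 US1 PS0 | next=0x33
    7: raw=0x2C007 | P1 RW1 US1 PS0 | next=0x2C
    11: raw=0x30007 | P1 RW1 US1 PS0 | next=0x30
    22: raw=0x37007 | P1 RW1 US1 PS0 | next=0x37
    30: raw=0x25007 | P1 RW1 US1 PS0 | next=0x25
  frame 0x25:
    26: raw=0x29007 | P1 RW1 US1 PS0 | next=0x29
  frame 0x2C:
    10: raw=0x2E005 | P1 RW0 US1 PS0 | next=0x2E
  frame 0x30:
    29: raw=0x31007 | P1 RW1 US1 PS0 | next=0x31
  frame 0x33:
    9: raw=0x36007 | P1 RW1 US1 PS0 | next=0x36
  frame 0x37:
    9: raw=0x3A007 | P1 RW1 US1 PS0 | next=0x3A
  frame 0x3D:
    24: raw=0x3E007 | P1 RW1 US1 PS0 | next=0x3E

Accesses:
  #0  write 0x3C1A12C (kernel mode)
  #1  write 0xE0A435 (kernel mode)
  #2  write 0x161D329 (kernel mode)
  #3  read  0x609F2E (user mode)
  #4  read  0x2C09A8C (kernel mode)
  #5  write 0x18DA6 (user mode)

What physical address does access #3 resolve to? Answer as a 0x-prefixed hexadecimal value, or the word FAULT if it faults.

Walk each access:
#0 VA=0x3C1A12C (w,kernel):
  L0: frame=0x22 idx=30 entry=0x25007 [P=1 RW=1 US=1 PS=0]
  L1: frame=0x25 idx=26 entry=0x29007 [P=1 RW=1 US=1 PS=0]
  ⇒ phys 0x2912C  [2 reads]
#1 VA=0xE0A435 (w,kernel):
  L0: frame=0x22 idx=7 entry=0x2C007 [P=1 RW=1 US=1 PS=0]
  L1: frame=0x2C idx=10 entry=0x2E005 [P=1 RW=0 US=1 PS=0]
  ⇒ fault: PROTECTION_VIOLATION  — 2 lookups
#2 VA=0x161D329 (w,kernel):
  L0: frame=0x22 idx=11 entry=0x30007 [P=1 RW=1 US=1 PS=0]
  L1: frame=0x30 idx=29 entry=0x31007 [P=1 RW=1 US=1 PS=0]
  ⇒ phys 0x31329  [2 reads]
#3 VA=0x609F2E (r,user):
  L0: frame=0x22 idx=3 entry=0x33007 [P=1 RW=1 US=1 PS=0]
  L1: frame=0x33 idx=9 entry=0x36007 [P=1 RW=1 US=1 PS=0]
  ⇒ phys 0x36F2E  [2 reads]
#4 VA=0x2C09A8C (r,kernel):
  L0: frame=0x22 idx=22 entry=0x37007 [P=1 RW=1 US=1 PS=0]
  L1: frame=0x37 idx=9 entry=0x3A007 [P=1 RW=1 US=1 PS=0]
  ⇒ phys 0x3AA8C  [2 reads]
#5 VA=0x18DA6 (w,user):
  L0: frame=0x22 idx=0 entry=0x3D007 [P=1 RW=1 US=1 PS=0]
  L1: frame=0x3D idx=24 entry=0x3E007 [P=1 RW=1 US=1 PS=0]
  ⇒ phys 0x3EDA6  [2 reads]

Access #3 PA: 0x36F2E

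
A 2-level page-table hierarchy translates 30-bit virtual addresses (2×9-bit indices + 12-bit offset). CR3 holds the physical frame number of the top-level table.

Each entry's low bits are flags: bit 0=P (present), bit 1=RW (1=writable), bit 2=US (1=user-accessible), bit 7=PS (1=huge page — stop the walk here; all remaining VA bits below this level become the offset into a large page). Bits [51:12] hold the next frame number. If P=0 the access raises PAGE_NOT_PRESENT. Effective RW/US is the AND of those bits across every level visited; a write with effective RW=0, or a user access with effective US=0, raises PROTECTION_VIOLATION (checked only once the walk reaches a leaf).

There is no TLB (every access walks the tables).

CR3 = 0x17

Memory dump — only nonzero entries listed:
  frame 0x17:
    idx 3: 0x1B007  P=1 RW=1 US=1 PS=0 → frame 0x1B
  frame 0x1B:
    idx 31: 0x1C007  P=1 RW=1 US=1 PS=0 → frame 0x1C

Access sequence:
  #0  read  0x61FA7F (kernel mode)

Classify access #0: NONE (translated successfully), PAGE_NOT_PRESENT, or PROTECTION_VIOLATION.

Trace:
#0 VA=0x61FA7F (r,kernel):
  L0 @0x17[3] → 0x1B007  P=1,RW=1,US=1,PS=0
  L1 @0x1B[31] → 0x1C007  P=1,RW=1,US=1,PS=0
  → PA=0x1CA7F  (2 entries read)

Access #0 fault: NONE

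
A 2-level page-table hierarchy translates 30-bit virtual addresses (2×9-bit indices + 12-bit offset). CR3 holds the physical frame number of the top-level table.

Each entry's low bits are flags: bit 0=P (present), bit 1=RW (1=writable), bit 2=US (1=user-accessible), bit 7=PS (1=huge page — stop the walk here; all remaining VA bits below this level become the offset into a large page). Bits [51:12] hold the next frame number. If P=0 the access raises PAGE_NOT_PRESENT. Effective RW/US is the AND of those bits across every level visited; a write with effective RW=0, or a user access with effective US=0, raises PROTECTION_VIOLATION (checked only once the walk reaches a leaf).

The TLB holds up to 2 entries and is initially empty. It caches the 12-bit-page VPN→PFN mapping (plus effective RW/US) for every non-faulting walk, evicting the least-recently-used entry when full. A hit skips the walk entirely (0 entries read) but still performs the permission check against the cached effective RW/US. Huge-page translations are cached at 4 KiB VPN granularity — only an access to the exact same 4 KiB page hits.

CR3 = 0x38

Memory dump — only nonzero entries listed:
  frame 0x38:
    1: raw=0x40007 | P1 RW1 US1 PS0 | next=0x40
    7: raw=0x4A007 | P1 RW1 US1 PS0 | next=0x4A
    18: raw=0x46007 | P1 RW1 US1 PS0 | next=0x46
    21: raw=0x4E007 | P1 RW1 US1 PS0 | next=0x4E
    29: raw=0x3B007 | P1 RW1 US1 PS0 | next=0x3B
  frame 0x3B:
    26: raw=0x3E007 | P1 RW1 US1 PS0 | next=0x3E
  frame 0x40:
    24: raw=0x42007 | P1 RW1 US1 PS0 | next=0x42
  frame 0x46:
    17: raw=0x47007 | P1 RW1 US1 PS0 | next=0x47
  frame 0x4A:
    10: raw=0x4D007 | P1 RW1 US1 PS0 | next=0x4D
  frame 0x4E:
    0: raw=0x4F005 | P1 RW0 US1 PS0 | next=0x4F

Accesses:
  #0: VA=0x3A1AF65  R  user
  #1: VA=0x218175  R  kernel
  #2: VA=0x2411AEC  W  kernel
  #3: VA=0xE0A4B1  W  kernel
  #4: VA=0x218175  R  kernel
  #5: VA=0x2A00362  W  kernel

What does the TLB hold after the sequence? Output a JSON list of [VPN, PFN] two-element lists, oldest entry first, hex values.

Trace:
#0 VA=0x3A1AF65 (r,user):
  L0: frame=0x38 idx=29 entry=0x3B007 [P=1 RW=1 US=1 PS=0]
  L1: frame=0x3B idx=26 entry=0x3E007 [P=1 RW=1 US=1 PS=0]
  ⇒ phys 0x3EF65  [2 reads]
#1 VA=0x218175 (r,kernel):
  L0: frame=0x38 idx=1 entry=0x40007 [P=1 RW=1 US=1 PS=0]
  L1: frame=0x40 idx=24 entry=0x42007 [P=1 RW=1 US=1 PS=0]
  ⇒ phys 0x42175  [2 reads]
#2 VA=0x2411AEC (w,kernel):
  L0: frame=0x38 idx=18 entry=0x46007 [P=1 RW=1 US=1 PS=0]
  L1: frame=0x46 idx=17 entry=0x47007 [P=1 RW=1 US=1 PS=0]
  ⇒ phys 0x47AEC  [2 reads]
#3 VA=0xE0A4B1 (w,kernel):
  L0: frame=0x38 idx=7 entry=0x4A007 [P=1 RW=1 US=1 PS=0]
  L1: frame=0x4A idx=10 entry=0x4D007 [P=1 RW=1 US=1 PS=0]
  ⇒ phys 0x4D4B1  [2 reads]
#4 VA=0x218175 (r,kernel):
  L0: frame=0x38 idx=1 entry=0x40007 [P=1 RW=1 US=1 PS=0]
  L1: frame=0x40 idx=24 entry=0x42007 [P=1 RW=1 US=1 PS=0]
  ⇒ phys 0x42175  [2 reads]
#5 VA=0x2A00362 (w,kernel):
  L0: frame=0x38 idx=21 entry=0x4E007 [P=1 RW=1 US=1 PS=0]
  L1: frame=0x4E idx=0 entry=0x4F005 [P=1 RW=0 US=1 PS=0]
  ✗ PROTECTION_VIOLATION  [2 reads]

TLB: [["0xE0A", "0x4D"], ["0x218", "0x42"]]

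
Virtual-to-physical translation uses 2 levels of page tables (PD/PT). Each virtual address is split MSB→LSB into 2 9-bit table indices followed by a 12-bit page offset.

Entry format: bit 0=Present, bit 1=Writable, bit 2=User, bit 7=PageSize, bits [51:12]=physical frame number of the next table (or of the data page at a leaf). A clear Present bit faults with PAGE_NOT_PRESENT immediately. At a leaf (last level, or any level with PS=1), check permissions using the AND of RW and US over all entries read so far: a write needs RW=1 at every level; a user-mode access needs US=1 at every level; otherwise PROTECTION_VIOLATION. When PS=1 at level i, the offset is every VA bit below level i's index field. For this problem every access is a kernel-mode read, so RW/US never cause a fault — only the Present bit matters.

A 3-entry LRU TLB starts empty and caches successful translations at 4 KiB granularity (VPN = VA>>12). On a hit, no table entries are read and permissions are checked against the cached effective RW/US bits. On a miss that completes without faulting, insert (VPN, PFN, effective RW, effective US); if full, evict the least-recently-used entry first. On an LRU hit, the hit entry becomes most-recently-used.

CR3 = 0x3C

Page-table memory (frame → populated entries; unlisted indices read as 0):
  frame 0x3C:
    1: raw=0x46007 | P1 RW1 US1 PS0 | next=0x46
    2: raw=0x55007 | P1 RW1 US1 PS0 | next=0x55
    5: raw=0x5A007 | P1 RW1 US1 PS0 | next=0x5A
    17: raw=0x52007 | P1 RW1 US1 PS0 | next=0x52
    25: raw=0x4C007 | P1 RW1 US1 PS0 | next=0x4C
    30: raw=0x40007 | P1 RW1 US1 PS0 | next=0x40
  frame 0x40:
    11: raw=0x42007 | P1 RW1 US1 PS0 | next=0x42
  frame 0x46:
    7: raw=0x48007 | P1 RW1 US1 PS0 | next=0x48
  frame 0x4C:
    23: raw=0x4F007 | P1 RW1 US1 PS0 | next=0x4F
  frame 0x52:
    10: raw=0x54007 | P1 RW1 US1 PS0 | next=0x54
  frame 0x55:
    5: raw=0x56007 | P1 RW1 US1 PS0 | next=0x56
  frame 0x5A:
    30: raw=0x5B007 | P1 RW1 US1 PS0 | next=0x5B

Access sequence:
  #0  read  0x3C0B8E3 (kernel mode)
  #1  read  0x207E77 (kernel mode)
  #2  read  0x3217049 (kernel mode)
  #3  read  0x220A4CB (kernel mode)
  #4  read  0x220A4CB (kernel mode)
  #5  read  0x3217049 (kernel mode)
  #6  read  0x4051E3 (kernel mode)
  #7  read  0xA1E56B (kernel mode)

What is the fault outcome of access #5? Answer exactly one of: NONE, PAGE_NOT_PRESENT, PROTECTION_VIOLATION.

Trace:
#0 VA=0x3C0B8E3 (r,kernel):
  [0] read 0x3C idx=30: raw=0x40007 flags P=1 W=1 U=1 S=0
  [1] read 0x40 idx=11: raw=0x42007 flags P=1 W=1 U=1 S=0
  → PA=0x428E3  (2 entries read)
#1 VA=0x207E77 (r,kernel):
  [0] read 0x3C idx=1: raw=0x46007 flags P=1 W=1 U=1 S=0
  [1] read 0x46 idx=7: raw=0x48007 flags P=1 W=1 U=1 S=0
  → PA=0x48E77  (2 entries read)
#2 VA=0x3217049 (r,kernel):
  [0] read 0x3C idx=25: raw=0x4C007 flags P=1 W=1 U=1 S=0
  [1] read 0x4C idx=23: raw=0x4F007 flags P=1 W=1 U=1 S=0
  → PA=0x4F049  (2 entries read)
#3 VA=0x220A4CB (r,kernel):
  [0] read 0x3C idx=17: raw=0x52007 flags P=1 W=1 U=1 S=0
  [1] read 0x52 idx=10: raw=0x54007 flags P=1 W=1 U=1 S=0
  → PA=0x544CB  (2 entries read)
#4 VA=0x220A4CB (r,kernel):
  TLB hit vpn=0x220A → PA=0x544CB
#5 VA=0x3217049 (r,kernel):
  TLB hit vpn=0x3217 → PA=0x4F049
#6 VA=0x4051E3 (r,kernel):
  [0] read 0x3C idx=2: raw=0x55007 flags P=1 W=1 U=1 S=0
  [1] read 0x55 idx=5: raw=0x56007 flags P=1 W=1 U=1 S=0
  → PA=0x561E3  (2 entries read)
#7 VA=0xA1E56B (r,kernel):
  [0] read 0x3C idx=5: raw=0x5A007 flags P=1 W=1 U=1 S=0
  [1] read 0x5A idx=30: raw=0x5B007 flags P=1 W=1 U=1 S=0
  → PA=0x5B56B  (2 entries read)

Access #5 fault: NONE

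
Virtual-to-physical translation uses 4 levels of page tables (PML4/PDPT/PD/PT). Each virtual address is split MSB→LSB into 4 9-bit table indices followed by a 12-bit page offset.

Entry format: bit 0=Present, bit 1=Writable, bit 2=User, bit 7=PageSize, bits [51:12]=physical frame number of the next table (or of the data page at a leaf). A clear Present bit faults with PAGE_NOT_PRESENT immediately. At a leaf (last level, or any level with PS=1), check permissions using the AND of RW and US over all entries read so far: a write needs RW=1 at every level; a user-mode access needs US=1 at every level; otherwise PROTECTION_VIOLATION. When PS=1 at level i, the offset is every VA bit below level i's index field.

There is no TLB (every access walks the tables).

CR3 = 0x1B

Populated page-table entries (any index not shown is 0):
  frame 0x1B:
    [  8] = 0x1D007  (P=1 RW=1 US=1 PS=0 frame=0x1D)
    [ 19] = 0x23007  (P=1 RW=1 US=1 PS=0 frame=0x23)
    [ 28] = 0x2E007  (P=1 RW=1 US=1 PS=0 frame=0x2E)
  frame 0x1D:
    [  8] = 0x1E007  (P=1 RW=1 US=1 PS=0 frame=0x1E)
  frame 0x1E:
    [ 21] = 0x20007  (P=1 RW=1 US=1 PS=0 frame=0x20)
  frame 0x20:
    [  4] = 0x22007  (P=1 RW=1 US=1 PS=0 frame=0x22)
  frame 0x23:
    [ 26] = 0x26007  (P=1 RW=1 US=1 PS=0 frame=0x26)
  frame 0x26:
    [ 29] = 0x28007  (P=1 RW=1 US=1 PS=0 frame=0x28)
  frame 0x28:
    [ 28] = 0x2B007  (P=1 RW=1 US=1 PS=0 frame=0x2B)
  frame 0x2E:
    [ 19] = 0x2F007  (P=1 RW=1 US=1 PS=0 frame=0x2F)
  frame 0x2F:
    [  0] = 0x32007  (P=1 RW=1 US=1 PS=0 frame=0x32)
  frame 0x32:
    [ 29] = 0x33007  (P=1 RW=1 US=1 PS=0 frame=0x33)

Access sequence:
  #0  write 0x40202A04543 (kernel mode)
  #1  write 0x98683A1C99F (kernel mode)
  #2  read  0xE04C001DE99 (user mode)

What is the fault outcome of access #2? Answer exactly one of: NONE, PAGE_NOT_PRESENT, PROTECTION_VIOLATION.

Walk each access:
#0 VA=0x40202A04543 (w,kernel):
  L0 @0x1B[8] → 0x1D007  P=1,RW=1,US=1,PS=0
  L1 @0x1D[8] → 0x1E007  P=1,RW=1,US=1,PS=0
  L2 @0x1E[21] → 0x20007  P=1,RW=1,US=1,PS=0
  L3 @0x20[4] → 0x22007  P=1,RW=1,US=1,PS=0
  → PA=0x22543  (4 entries read)
#1 VA=0x98683A1C99F (w,kernel):
  L0 @0x1B[19] → 0x23007  P=1,RW=1,US=1,PS=0
  L1 @0x23[26] → 0x26007  P=1,RW=1,US=1,PS=0
  L2 @0x26[29] → 0x28007  P=1,RW=1,US=1,PS=0
  L3 @0x28[28] → 0x2B007  P=1,RW=1,US=1,PS=0
  → PA=0x2B99F  (4 entries read)
#2 VA=0xE04C001DE99 (r,user):
  L0 @0x1B[28] → 0x2E007  P=1,RW=1,US=1,PS=0
  L1 @0x2E[19] → 0x2F007  P=1,RW=1,US=1,PS=0
  L2 @0x2F[0] → 0x32007  P=1,RW=1,US=1,PS=0
  L3 @0x32[29] → 0x33007  P=1,RW=1,US=1,PS=0
  → PA=0x33E99  (4 entries read)

Access #2 fault: NONE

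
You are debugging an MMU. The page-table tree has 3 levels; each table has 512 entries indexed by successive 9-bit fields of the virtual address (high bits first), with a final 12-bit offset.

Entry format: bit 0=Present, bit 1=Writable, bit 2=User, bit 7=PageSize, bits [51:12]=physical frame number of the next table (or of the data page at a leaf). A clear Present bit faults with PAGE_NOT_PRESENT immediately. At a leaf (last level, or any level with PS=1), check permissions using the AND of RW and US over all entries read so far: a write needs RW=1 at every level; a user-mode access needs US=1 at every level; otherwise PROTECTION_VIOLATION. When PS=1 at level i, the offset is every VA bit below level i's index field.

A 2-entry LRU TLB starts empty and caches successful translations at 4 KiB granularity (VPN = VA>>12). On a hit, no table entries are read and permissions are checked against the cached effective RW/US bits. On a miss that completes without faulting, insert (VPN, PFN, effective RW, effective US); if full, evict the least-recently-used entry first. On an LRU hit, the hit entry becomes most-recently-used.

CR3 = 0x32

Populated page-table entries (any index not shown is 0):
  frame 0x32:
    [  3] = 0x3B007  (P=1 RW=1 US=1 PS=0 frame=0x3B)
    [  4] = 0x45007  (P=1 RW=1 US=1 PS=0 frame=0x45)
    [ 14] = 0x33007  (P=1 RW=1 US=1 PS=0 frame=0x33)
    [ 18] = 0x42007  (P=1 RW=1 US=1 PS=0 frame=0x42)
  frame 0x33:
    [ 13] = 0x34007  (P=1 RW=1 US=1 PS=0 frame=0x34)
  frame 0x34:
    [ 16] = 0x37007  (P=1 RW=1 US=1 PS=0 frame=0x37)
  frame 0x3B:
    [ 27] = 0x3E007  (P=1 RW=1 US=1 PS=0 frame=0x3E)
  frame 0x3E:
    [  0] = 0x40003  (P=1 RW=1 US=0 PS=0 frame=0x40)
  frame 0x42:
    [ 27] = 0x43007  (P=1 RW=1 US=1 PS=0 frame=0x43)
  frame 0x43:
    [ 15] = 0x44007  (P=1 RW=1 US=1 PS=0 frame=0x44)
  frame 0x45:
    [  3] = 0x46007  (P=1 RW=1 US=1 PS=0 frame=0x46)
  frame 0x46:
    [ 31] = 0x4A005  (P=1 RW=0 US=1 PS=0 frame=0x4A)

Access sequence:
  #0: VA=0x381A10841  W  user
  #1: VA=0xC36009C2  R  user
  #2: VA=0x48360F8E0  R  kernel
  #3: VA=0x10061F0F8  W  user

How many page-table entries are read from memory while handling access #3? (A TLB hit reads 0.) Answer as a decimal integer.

Trace:
#0 VA=0x381A10841 (w,user):
  L0 @0x32[14] → 0x33007  P=1,RW=1,US=1,PS=0
  L1 @0x33[13] → 0x34007  P=1,RW=1,US=1,PS=0
  L2 @0x34[16] → 0x37007  P=1,RW=1,US=1,PS=0
  → PA=0x37841  (3 entries read)
#1 VA=0xC36009C2 (r,user):
  L0 @0x32[3] → 0x3B007  P=1,RW=1,US=1,PS=0
  L1 @0x3B[27] → 0x3E007  P=1,RW=1,US=1,PS=0
  L2 @0x3E[0] → 0x40003  P=1,RW=1,US=0,PS=0
  → PROTECTION_VIOLATION  (3 entries read)
#2 VA=0x48360F8E0 (r,kernel):
  L0 @0x32[18] → 0x42007  P=1,RW=1,US=1,PS=0
  L1 @0x42[27] → 0x43007  P=1,RW=1,US=1,PS=0
  L2 @0x43[15] → 0x44007  P=1,RW=1,US=1,PS=0
  → PA=0x448E0  (3 entries read)
#3 VA=0x10061F0F8 (w,user):
  L0 @0x32[4] → 0x45007  P=1,RW=1,US=1,PS=0
  L1 @0x45[3] → 0x46007  P=1,RW=1,US=1,PS=0
  L2 @0x46[31] → 0x4A005  P=1,RW=0,US=1,PS=0
  → PROTECTION_VIOLATION  (3 entries read)

Entries read for #3: 3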